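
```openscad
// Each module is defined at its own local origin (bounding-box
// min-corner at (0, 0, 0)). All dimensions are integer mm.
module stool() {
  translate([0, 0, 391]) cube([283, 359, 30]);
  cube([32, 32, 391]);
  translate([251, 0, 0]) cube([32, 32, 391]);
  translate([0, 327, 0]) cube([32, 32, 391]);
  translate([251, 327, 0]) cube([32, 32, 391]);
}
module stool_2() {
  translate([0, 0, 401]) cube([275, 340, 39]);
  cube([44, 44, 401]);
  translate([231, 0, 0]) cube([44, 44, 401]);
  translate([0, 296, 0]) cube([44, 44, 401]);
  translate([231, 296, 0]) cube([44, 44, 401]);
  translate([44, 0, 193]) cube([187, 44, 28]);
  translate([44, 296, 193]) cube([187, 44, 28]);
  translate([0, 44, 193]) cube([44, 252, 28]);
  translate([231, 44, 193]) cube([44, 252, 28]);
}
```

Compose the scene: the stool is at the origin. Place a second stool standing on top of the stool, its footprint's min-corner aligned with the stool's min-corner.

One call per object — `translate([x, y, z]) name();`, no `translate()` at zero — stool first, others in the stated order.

stool();
translate([0, 0, 421]) stool_2();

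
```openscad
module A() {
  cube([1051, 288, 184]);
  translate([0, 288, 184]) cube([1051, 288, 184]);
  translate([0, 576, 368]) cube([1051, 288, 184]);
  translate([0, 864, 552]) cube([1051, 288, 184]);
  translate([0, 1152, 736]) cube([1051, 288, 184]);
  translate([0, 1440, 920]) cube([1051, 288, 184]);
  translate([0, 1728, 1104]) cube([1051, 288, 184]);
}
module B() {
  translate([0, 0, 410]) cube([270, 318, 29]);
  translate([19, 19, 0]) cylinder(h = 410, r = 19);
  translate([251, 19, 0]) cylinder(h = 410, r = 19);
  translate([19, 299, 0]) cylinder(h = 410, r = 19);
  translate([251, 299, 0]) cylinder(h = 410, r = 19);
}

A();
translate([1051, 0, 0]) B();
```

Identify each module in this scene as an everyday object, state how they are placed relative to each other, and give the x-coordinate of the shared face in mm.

A is a staircase. B is a stool. The stool is against the staircase's +x side, with their −y faces flush. The x-coordinate of the shared face is 1051 mm.

The staircase's +x face and the stool's −x face are both at x = 1051 mm.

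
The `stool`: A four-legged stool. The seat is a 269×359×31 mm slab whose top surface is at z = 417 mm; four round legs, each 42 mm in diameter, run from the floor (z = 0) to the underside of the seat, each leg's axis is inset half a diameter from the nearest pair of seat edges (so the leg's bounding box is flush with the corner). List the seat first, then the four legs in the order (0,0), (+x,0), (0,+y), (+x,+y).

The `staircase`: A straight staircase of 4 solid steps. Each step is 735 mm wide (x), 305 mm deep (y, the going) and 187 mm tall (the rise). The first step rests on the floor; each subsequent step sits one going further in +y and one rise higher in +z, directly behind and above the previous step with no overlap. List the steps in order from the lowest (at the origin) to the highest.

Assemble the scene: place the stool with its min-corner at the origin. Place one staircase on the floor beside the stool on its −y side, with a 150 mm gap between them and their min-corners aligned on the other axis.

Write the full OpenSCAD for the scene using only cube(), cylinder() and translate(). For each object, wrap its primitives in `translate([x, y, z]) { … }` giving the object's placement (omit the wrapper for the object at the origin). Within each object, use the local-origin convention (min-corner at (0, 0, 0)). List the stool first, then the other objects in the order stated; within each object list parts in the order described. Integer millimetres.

translate([0, 0, 386]) cube([269, 359, 31]);
translate([21, 21, 0]) cylinder(h = 386, r = 21);
translate([248, 21, 0]) cylinder(h = 386, r = 21);
translate([21, 338, 0]) cylinder(h = 386, r = 21);
translate([248, 338, 0]) cylinder(h = 386, r = 21);
translate([0, -1370, 0]) {
  cube([735, 305, 187]);
  translate([0, 305, 187]) cube([735, 305, 187]);
  translate([0, 610, 374]) cube([735, 305, 187]);
  translate([0, 915, 561]) cube([735, 305, 187]);
}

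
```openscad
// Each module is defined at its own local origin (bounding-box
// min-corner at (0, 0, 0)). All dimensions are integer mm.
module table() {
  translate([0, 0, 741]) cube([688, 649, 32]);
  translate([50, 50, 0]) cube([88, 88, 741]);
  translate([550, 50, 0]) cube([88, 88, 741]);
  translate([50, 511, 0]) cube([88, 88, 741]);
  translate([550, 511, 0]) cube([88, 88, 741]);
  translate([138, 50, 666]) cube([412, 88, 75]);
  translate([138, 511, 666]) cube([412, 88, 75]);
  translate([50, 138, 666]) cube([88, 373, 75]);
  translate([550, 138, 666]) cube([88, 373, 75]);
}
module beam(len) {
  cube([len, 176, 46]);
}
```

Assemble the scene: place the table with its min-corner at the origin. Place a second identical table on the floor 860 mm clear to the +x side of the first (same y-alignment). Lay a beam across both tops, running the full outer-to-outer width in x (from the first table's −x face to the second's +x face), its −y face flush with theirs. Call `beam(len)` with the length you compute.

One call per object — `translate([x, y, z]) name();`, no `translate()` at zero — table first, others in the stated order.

table();
translate([1548, 0, 0]) table();
translate([0, 0, 773]) beam(2236);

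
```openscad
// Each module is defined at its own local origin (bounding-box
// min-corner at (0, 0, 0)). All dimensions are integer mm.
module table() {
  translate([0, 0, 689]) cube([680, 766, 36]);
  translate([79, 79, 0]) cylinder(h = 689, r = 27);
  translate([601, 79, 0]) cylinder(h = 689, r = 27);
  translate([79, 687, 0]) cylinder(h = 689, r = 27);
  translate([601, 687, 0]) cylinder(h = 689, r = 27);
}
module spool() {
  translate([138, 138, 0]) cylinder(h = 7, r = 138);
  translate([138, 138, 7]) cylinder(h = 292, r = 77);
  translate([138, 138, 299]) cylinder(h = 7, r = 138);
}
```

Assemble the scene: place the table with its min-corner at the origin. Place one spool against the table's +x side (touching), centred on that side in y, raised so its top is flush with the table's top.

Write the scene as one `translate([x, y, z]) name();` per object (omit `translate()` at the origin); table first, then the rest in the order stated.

table();
translate([680, 245, 419]) spool();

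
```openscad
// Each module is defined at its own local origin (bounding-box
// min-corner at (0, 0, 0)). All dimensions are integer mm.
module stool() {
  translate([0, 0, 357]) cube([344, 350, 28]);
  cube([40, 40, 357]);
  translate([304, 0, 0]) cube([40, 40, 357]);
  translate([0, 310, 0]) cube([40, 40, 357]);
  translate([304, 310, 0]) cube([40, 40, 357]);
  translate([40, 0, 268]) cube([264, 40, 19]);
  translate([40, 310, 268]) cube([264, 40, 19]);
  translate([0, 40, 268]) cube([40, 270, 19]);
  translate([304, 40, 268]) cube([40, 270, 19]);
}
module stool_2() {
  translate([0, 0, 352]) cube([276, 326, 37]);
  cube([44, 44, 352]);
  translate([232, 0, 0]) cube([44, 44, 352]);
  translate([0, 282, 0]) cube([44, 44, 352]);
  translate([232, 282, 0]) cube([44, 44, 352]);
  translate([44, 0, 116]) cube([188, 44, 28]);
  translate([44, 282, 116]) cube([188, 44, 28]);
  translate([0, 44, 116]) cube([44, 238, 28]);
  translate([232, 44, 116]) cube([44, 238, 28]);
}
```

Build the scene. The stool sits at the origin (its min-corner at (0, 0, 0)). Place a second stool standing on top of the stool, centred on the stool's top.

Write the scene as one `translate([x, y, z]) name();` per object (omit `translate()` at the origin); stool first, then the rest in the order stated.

stool();
translate([34, 12, 385]) stool_2();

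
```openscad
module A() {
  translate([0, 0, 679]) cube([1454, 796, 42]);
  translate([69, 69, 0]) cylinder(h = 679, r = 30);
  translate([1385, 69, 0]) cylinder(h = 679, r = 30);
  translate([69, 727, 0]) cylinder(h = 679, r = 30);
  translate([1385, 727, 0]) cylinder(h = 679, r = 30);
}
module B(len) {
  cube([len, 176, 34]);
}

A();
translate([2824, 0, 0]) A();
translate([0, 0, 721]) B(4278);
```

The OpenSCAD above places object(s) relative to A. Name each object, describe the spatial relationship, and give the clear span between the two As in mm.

Second table starts at x = 2824; first ends at x = 1454; clear span = 2824 − 1454 = 1370 mm.

A is a table. B is a beam. A beam spans the tops of two tables. The clear span between the two tables is 1370 mm.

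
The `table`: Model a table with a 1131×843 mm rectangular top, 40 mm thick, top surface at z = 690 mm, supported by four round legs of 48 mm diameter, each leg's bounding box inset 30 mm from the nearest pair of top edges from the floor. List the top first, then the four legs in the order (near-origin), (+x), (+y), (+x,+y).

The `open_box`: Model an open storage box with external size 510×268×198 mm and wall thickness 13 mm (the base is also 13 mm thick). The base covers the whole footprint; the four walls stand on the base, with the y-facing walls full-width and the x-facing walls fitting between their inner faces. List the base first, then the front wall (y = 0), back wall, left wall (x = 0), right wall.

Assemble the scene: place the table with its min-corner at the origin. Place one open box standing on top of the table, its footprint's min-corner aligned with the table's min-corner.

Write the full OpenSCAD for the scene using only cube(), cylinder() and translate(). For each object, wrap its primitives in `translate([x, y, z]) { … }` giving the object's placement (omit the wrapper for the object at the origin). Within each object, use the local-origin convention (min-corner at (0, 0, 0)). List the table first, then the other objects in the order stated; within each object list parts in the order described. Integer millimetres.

translate([0, 0, 650]) cube([1131, 843, 40]);
translate([54, 54, 0]) cylinder(h = 650, r = 24);
translate([1077, 54, 0]) cylinder(h = 650, r = 24);
translate([54, 789, 0]) cylinder(h = 650, r = 24);
translate([1077, 789, 0]) cylinder(h = 650, r = 24);
translate([0, 0, 690]) {
  cube([510, 268, 13]);
  translate([0, 0, 13]) cube([510, 13, 185]);
  translate([0, 255, 13]) cube([510, 13, 185]);
  translate([0, 13, 13]) cube([13, 242, 185]);
  translate([497, 13, 13]) cube([13, 242, 185]);
}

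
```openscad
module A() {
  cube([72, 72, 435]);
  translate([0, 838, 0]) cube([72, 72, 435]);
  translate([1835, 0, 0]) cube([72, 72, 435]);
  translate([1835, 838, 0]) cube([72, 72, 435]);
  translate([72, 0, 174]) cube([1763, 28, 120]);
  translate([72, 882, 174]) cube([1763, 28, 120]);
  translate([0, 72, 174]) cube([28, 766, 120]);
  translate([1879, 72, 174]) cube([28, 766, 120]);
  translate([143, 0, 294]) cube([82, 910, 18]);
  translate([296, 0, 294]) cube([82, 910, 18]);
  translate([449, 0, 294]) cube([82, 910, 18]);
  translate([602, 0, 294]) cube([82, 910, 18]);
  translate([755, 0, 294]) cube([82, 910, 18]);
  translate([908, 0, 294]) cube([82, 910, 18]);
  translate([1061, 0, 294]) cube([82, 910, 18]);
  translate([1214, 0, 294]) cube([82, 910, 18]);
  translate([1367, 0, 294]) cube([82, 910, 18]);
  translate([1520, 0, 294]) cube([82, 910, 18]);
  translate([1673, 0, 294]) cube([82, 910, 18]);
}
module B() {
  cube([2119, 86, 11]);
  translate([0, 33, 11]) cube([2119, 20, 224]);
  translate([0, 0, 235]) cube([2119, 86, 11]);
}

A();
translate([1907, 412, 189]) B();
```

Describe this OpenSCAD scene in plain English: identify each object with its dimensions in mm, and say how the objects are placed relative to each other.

A is a bed frame 1907 mm long (x) by 910 mm wide (y). Four 72×72 mm corner posts, 435 mm tall, at the corners of the footprint. Four rails of 28 mm thickness and 120 mm height run between adjacent posts with their undersides at z = 174 mm, their outer faces flush with the outside of the frame (the two x-running rails run between the posts' inner faces; the two y-running rails run between the posts' inner faces). 11 slats, each 82 mm wide (x) and 18 mm thick, lie across the top of the two x-running rails, running the full 910 mm width of the frame in y; the slats are evenly spaced along x between the inner faces of the end posts with equal gaps (rounded down to the nearest mm) at the −x end and between each pair — any rounding remainder accumulates at the +x end.

B is an I-beam lying along x, 2119 mm long. Overall section height 246 mm. Two flanges 86 mm wide (y) and 11 mm thick, one on the floor and one at the top; a web 20 mm thick runs between them, centred on the flange width.

The I-beam is beside the bed frame with their tops flush at z = 435.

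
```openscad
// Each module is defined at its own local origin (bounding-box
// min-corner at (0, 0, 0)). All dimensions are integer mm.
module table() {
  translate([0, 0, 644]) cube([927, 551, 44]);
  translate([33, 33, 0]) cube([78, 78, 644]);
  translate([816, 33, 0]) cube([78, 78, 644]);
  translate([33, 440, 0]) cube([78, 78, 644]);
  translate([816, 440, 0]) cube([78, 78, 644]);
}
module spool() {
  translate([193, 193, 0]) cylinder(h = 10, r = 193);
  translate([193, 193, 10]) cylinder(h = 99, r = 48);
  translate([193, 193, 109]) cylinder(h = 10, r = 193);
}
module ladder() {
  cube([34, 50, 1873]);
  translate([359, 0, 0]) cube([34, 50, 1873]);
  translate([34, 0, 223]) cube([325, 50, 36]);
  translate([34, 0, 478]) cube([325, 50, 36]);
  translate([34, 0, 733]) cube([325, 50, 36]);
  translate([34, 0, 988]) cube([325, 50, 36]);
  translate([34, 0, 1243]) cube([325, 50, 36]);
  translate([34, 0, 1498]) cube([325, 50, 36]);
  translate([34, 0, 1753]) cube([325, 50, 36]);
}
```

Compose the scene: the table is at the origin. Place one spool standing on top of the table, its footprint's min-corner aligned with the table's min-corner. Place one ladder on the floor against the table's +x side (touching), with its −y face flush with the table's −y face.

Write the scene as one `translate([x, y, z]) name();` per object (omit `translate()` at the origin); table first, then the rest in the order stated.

table();
translate([0, 0, 688]) spool();
translate([927, 0, 0]) ladder();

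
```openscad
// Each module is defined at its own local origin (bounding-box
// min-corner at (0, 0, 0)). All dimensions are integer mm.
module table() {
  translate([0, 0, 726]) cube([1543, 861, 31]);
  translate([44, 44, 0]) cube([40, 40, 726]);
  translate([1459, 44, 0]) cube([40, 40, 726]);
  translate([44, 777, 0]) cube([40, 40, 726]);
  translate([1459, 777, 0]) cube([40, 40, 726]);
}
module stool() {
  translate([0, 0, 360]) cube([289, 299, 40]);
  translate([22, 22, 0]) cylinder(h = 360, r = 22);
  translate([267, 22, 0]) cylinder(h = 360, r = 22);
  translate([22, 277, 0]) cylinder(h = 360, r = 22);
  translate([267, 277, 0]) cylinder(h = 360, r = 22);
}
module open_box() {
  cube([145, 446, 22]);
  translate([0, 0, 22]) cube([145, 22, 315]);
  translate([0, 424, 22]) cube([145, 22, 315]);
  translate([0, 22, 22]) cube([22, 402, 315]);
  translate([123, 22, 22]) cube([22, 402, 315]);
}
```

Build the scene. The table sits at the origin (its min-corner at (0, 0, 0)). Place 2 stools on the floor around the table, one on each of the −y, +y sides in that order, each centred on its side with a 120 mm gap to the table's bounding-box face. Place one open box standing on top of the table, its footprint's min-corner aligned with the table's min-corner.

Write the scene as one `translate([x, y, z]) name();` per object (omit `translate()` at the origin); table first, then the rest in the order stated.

table();
translate([627, -419, 0]) stool();
translate([627, 981, 0]) stool();
translate([0, 0, 757]) open_box();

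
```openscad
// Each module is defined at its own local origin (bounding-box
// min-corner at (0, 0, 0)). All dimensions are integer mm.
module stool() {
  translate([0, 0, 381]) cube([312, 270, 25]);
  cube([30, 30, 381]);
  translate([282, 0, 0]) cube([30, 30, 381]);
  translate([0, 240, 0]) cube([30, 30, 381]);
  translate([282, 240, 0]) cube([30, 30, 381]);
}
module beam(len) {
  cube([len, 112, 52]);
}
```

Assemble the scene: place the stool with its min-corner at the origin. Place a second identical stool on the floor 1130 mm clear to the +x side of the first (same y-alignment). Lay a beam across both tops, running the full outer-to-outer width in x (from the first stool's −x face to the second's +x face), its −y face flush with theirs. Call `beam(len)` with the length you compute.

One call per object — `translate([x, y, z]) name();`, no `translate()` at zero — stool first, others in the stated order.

stool();
translate([1442, 0, 0]) stool();
translate([0, 0, 406]) beam(1754);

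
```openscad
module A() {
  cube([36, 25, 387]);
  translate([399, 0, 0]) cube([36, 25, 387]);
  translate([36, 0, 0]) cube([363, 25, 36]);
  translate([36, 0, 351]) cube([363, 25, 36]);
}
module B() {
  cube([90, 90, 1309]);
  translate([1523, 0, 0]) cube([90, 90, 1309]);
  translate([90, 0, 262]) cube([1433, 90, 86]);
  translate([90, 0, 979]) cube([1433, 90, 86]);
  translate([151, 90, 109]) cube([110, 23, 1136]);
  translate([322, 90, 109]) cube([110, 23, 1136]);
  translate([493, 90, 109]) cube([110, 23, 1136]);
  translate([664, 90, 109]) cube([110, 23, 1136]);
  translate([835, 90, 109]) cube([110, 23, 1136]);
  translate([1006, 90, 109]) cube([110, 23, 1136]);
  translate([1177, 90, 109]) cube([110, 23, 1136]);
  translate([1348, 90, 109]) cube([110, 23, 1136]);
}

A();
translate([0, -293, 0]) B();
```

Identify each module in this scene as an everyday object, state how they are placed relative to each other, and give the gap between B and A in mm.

A is a picture frame. B is a fence section. The fence section is on the floor beside the picture frame on its −y side. The gap between the fence section and the picture frame is 180 mm.

The fence section's nearest face is 180 mm from the picture frame's −y face.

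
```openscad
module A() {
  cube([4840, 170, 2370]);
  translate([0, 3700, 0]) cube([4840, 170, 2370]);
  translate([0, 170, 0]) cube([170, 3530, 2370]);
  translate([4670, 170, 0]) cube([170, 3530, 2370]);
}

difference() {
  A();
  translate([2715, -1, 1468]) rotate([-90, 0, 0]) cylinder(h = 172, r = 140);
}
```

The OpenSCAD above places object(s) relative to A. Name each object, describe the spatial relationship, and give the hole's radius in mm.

The subtracted cylinder has r = 140 mm.

A is a house frame. The house frame has a circular hole through its front wall. The hole's radius is 140 mm.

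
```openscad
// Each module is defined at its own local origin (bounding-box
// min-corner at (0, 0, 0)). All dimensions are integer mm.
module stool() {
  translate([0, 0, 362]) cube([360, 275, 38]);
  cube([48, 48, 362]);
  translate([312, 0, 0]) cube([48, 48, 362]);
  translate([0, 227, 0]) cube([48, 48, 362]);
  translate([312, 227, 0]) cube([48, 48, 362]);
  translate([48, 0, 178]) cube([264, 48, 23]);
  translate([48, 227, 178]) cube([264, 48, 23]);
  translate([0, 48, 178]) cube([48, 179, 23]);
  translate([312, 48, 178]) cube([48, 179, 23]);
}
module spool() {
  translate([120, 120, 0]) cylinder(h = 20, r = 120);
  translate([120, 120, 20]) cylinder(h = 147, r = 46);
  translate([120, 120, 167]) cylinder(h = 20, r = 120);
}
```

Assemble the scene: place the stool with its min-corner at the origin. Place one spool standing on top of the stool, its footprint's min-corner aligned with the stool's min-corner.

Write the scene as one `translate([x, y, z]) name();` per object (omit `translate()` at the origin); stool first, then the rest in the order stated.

stool();
translate([0, 0, 400]) spool();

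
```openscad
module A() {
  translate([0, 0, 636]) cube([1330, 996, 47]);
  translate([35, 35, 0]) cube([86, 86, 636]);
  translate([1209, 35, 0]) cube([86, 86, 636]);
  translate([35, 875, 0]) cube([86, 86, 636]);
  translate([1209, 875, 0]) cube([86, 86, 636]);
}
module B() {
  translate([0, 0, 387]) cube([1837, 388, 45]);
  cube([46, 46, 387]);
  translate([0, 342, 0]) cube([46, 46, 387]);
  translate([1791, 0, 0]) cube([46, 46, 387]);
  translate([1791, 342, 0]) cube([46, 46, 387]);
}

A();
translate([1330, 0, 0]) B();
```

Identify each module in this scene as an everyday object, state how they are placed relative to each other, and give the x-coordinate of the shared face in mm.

The table's +x face and the bench's −x face are both at x = 1330 mm.

A is a table. B is a bench. The bench is against the table's +x side, with their −y faces flush. The x-coordinate of the shared face is 1330 mm.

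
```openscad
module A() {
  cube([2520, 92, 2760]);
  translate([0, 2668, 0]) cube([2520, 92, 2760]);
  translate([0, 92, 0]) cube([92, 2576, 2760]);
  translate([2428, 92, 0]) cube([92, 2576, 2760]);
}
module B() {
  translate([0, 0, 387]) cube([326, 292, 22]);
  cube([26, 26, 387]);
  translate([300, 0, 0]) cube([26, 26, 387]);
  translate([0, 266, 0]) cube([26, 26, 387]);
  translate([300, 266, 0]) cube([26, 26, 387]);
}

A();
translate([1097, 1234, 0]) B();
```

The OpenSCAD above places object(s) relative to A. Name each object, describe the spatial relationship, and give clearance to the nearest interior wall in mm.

A is a house frame. B is a stool. The stool sits inside the house frame, centred. The clearance to the nearest interior wall is 1005 mm.

Clearances: x = 1005, y = 1142; minimum 1005 mm.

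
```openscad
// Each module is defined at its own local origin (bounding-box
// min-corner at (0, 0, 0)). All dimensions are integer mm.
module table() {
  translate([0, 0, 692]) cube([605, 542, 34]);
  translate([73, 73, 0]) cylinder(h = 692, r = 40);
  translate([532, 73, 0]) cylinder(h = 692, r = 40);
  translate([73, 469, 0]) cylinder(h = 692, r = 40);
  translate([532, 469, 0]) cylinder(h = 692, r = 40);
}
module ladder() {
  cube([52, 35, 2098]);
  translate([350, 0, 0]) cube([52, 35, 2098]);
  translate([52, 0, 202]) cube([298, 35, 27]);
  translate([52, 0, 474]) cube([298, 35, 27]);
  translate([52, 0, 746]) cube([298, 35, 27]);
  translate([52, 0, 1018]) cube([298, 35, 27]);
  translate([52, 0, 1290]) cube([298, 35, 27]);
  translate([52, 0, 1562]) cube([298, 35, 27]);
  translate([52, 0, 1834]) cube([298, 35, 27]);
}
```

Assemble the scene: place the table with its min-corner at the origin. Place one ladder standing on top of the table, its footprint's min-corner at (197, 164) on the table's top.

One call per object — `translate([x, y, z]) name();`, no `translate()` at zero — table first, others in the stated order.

table();
translate([197, 164, 726]) ladder();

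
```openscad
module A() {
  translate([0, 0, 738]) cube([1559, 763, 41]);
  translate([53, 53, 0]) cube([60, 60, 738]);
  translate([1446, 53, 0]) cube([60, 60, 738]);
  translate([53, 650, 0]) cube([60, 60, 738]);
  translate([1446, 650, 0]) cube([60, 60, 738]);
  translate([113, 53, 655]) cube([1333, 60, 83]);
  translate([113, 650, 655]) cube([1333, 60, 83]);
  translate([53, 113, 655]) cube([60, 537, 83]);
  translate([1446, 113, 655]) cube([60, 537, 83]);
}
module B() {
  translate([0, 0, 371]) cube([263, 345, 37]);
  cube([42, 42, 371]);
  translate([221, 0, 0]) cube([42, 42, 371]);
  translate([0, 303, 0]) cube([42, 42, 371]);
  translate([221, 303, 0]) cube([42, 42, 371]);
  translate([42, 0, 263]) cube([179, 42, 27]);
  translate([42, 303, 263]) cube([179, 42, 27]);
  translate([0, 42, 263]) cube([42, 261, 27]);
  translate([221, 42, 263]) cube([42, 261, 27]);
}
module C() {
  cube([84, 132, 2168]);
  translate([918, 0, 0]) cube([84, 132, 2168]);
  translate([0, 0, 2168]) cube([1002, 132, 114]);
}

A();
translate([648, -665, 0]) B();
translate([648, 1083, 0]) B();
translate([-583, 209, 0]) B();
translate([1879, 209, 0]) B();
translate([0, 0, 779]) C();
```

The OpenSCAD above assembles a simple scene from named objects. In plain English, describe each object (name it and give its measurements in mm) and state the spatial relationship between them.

A is a rectangular dining table. The top is 1559×763×41 mm with its upper surface at z = 779 mm. It stands on four 60×60 mm square legs, each inset 53 mm from the nearest pair of top edges, running from the floor to the underside of the top. Four apron rails, 60 mm thick and 83 mm tall, run between adjacent legs with their top edges flush with the underside of the top and their outer faces flush with the legs' outer faces.

B is a simple wooden stool: a rectangular seat 263 mm (x) by 345 mm (y), 37 mm thick, top face at z = 408 mm, on four square legs, each 42×42 mm in cross-section. The legs rest on z = 0, each flush with a corner of the seat. Four stretchers, 42 mm wide and 27 mm tall, connect adjacent legs with their undersides at z = 263 mm, each running between the inner faces of the legs it joins and aligned with the legs' outer faces on the other axis.

C is a rectangular door frame: two vertical jambs of 84×132 mm section, 2168 mm tall, with a clear opening 834 mm wide between their inner faces. A header 114 mm tall and 132 mm deep lies on top of the jambs and spans the full outside width.

Four stools sit around the table at the −y, +y, −x, +x sides. The door frame is on top of the table.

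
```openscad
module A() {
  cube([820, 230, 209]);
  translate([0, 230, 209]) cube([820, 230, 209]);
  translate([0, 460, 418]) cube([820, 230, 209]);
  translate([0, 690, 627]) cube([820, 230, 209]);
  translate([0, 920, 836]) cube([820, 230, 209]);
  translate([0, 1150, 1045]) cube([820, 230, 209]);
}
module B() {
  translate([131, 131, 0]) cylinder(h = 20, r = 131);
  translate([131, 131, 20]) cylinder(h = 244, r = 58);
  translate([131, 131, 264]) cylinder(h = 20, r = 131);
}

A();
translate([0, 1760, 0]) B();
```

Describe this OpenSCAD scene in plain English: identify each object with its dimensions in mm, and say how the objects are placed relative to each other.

A is a run of 6 identical solid stair steps. Each tread is 820×230 mm and each step block is 209 mm high. Step 1 rests on the floor; step k is offset from step 1 by (k−1)×230 mm in y and (k−1)×209 mm in z.

B is a spool: two coaxial disc flanges of radius 131 mm and thickness 20 mm, joined by a core cylinder of radius 58 mm and height 244 mm. The lower flange rests on z = 0 and the three cylinders share a vertical axis.

The spool is on the floor beside the staircase on its +y side.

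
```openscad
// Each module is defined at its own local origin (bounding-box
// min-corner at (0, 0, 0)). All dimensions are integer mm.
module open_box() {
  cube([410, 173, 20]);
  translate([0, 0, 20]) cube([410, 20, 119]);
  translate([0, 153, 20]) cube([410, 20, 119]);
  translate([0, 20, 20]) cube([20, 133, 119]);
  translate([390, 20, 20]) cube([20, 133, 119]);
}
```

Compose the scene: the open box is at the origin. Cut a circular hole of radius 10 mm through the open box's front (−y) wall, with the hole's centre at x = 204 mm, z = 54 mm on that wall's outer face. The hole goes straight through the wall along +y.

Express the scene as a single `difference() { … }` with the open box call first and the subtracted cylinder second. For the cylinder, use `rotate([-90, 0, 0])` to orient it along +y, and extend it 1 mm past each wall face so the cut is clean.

difference() {
  open_box();
  translate([204, -1, 54]) rotate([-90, 0, 0]) cylinder(h = 22, r = 10);
}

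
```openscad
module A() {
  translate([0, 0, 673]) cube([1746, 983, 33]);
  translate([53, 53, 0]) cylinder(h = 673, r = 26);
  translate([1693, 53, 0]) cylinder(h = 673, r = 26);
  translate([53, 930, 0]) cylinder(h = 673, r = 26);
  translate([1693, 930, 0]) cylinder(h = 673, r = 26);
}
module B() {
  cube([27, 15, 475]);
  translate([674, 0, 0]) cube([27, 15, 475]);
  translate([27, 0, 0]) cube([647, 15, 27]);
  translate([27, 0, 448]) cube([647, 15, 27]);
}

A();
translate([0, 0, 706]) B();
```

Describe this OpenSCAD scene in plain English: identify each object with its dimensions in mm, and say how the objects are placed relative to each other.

A is a rectangular dining table. The top is 1746×983×33 mm with its upper surface at z = 706 mm. It stands on four round legs of 52 mm diameter, each leg's bounding box inset 27 mm from the nearest pair of top edges, running from the floor to the underside of the top.

B is a picture frame with a 647×421 mm rectangular opening (x by z) and a uniform 27 mm border on every side. Frame depth is 15 mm along y. It is built from two vertical stiles running the full outside height and two horizontal rails spanning the gap between the stiles.

The picture frame is on top of the table.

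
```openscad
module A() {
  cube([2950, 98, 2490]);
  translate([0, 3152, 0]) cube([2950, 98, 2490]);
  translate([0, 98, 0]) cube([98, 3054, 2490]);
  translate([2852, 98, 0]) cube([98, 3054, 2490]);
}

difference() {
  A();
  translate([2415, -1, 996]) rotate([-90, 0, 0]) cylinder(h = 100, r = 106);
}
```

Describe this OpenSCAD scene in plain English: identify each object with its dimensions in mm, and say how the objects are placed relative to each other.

A is a box-shaped house frame (walls only): outside footprint 2950×3250 mm, wall height 2490 mm, wall thickness 98 mm. The two y-facing walls run the full x-width; the two x-facing walls fit between the inner faces of the y-facing walls.

The house frame has a circular hole of radius 106 mm through its front wall, centred at (x = 2415, z = 996).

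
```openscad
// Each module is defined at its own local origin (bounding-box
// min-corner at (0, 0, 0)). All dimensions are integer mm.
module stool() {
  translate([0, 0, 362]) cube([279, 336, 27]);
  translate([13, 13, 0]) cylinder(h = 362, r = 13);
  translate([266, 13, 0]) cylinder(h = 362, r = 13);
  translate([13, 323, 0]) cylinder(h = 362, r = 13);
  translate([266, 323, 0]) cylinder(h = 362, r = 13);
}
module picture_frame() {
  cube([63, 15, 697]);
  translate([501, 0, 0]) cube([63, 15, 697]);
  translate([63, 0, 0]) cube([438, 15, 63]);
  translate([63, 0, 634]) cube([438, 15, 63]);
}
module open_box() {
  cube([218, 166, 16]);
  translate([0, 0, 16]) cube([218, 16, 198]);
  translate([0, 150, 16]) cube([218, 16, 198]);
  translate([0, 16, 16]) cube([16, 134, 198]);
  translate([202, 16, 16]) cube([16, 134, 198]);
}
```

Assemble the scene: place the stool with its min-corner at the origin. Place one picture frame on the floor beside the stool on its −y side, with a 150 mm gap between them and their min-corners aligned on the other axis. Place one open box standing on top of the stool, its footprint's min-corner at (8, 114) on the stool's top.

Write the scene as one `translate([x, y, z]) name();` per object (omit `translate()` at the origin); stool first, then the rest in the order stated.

stool();
translate([0, -165, 0]) picture_frame();
translate([8, 114, 389]) open_box();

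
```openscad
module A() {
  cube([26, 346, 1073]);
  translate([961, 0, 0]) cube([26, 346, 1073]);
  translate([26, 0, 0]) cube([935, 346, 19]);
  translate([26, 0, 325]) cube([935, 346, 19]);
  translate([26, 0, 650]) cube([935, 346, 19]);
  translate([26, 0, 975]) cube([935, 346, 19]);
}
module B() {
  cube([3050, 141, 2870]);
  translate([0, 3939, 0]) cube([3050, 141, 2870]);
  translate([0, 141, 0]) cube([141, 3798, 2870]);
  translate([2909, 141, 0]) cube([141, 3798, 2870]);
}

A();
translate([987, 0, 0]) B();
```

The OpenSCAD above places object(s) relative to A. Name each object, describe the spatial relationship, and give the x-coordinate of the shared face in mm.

A is a bookshelf. B is a house frame. The house frame is against the bookshelf's +x side, with their −y faces flush. The x-coordinate of the shared face is 987 mm.

The bookshelf's +x face and the house frame's −x face are both at x = 987 mm.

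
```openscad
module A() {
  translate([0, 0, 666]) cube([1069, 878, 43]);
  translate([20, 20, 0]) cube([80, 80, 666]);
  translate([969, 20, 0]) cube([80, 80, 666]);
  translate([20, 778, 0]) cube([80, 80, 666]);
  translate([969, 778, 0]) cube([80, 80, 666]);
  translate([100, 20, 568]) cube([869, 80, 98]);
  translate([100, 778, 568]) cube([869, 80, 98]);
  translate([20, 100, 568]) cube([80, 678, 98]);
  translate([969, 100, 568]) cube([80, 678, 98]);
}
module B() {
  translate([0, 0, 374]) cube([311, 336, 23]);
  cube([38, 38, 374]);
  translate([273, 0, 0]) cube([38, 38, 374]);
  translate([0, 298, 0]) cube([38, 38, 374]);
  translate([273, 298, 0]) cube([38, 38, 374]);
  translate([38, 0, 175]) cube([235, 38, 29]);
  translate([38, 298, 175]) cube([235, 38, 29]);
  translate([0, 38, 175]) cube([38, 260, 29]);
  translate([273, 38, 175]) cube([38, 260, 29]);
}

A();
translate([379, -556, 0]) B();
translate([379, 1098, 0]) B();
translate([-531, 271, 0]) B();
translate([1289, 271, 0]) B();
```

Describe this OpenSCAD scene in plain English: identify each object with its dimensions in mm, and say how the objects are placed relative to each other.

A is a rectangular dining table. The top is 1069×878×43 mm with its upper surface at z = 709 mm. It stands on four 80×80 mm square legs, each inset 20 mm from the nearest pair of top edges, running from the floor to the underside of the top. Four apron rails, 80 mm thick and 98 mm tall, run between adjacent legs with their top edges flush with the underside of the top and their outer faces flush with the legs' outer faces.

B is a four-legged stool. The seat is a 311×336×23 mm slab whose top surface is at z = 397 mm; four square legs, each 38×38 mm in cross-section, run from the floor (z = 0) to the underside of the seat, each flush with a corner of the seat. Four stretchers, 38 mm wide and 29 mm tall, connect adjacent legs with their undersides at z = 175 mm, each running between the inner faces of the legs it joins and aligned with the legs' outer faces on the other axis.

Four stools sit around the table at the −y, +y, −x, +x sides.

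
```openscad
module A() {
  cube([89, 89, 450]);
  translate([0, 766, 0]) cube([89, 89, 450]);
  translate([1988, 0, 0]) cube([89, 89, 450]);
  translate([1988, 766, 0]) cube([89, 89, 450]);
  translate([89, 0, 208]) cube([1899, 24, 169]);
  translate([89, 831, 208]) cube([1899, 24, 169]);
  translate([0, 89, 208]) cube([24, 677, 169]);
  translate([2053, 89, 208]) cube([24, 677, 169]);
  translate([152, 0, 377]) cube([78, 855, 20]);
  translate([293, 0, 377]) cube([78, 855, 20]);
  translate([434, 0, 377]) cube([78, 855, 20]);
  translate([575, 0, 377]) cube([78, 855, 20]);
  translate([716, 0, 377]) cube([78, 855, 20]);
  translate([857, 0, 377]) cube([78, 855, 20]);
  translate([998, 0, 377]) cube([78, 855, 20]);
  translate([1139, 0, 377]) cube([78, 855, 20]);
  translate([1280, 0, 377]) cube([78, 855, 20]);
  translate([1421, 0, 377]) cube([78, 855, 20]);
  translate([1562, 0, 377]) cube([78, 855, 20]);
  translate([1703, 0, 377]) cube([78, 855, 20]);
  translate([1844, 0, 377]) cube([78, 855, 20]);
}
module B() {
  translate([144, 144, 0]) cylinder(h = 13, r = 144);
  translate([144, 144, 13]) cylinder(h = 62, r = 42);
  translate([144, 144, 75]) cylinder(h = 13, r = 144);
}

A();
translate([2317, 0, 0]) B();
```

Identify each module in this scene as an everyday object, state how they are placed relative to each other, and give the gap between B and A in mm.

The spool's nearest face is 240 mm from the bed frame's +x face.

A is a bed frame. B is a spool. The spool is on the floor beside the bed frame on its +x side. The gap between the spool and the bed frame is 240 mm.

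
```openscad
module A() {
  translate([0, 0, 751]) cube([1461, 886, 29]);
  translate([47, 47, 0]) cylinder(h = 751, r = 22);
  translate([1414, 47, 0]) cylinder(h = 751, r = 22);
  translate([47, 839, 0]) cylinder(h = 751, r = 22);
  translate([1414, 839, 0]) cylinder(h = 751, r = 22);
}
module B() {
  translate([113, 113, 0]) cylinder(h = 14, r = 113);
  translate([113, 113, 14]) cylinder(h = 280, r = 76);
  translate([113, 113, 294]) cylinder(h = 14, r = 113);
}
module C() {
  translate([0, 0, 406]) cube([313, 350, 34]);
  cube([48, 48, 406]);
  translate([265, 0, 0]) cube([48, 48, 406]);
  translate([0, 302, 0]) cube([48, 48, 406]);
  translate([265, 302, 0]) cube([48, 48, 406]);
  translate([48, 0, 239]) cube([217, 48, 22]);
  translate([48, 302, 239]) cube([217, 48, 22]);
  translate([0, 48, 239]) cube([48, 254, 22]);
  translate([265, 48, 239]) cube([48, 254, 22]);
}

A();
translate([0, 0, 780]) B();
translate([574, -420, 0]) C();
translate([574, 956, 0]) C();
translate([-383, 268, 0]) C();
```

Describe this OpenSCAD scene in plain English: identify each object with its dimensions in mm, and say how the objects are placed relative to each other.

A is a rectangular dining table. The top is 1461×886×29 mm with its upper surface at z = 780 mm. It stands on four round legs of 44 mm diameter, each leg's bounding box inset 25 mm from the nearest pair of top edges, running from the floor to the underside of the top.

B is a spool: two coaxial disc flanges of radius 113 mm and thickness 14 mm, joined by a core cylinder of radius 76 mm and height 280 mm. The lower flange rests on z = 0 and the three cylinders share a vertical axis.

C is a four-legged stool. The seat is a 313×350×34 mm slab whose top surface is at z = 440 mm; four square legs, each 48×48 mm in cross-section, run from the floor (z = 0) to the underside of the seat, each flush with a corner of the seat. Four stretchers, 48 mm wide and 22 mm tall, connect adjacent legs with their undersides at z = 239 mm, each running between the inner faces of the legs it joins and aligned with the legs' outer faces on the other axis.

The spool is on top of the table. Three stools sit around the table at the −y, +y, −x sides.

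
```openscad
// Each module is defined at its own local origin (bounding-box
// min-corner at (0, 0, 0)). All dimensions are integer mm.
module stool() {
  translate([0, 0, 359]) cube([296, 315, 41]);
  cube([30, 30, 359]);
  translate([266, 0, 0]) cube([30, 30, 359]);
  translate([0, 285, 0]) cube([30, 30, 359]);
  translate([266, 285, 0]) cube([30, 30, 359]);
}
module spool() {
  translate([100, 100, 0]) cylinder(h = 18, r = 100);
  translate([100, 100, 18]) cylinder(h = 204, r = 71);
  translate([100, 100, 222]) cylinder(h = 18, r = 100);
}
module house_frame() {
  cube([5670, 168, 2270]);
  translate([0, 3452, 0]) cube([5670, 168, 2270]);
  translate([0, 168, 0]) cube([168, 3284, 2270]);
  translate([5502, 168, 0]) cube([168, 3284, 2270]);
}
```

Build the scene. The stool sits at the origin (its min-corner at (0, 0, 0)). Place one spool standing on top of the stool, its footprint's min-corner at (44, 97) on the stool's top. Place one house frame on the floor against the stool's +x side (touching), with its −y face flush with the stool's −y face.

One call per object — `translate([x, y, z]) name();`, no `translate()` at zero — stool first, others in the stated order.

stool();
translate([44, 97, 400]) spool();
translate([296, 0, 0]) house_frame();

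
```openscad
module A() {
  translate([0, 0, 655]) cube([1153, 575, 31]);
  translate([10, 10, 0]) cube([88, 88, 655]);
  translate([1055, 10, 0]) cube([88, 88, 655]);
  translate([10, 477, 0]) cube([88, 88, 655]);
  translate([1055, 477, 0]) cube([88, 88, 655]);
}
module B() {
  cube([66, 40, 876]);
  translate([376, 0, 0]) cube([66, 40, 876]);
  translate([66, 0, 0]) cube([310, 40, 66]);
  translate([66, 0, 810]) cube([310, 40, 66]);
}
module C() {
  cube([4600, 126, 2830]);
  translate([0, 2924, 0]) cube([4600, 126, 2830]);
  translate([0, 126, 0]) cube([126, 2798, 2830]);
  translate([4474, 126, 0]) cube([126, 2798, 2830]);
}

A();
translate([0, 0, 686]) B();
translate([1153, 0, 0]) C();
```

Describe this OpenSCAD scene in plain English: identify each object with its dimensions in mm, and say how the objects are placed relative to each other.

A is a table with a 1153×575 mm rectangular top, 31 mm thick, top surface at z = 686 mm, supported by four 88×88 mm square legs, each inset 10 mm from the nearest pair of top edges, running from the floor.

B is a rectangular picture frame lying in the x–z plane (depth along y). The opening is 310 mm wide (x) by 744 mm tall (z), surrounded by a border 66 mm wide on all four sides. The frame is 40 mm deep and is made of two full-height vertical stiles with two horizontal rails fitted between them.

C is the wall frame of a small rectangular building: four walls, each 2830 mm tall and 126 mm thick, enclosing a footprint 4600 mm (x) by 3050 mm (y) outside-to-outside, with no floor or roof. The front and back walls (the −y and +y sides) span the full width; the two side walls fit between them.

The picture frame is on top of the table. The house frame is against the table's +x side, with their −y faces flush.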